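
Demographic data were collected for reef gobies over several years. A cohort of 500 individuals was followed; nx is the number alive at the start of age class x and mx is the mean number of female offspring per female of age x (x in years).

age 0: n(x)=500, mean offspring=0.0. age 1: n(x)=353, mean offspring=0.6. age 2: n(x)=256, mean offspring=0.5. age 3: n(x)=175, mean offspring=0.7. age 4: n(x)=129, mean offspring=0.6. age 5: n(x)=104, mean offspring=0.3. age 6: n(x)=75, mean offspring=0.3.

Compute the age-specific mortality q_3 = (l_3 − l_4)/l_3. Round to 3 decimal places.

lx = nx/n0 = nx/500: 1, 0.706, 0.512, 0.35, 0.258, 0.208, 0.15
q_3 = (l_3 − l_4) / l_3 = (0.35 − 0.258) / 0.35
     = 0.092 / 0.35 = 0.262857… → 0.263

0.263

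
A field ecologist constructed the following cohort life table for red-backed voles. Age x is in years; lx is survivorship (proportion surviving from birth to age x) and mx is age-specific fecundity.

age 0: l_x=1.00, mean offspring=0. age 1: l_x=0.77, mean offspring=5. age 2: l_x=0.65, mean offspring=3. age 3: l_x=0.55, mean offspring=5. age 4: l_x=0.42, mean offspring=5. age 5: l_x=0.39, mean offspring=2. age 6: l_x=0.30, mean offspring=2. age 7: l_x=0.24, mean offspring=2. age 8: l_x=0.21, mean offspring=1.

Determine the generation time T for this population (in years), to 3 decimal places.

2.904

lx·mx: 0, 3.85, 1.95, 2.75, 2.1, 0.78, 0.6, 0.48, 0.21 → R0 = 12.72
x·lx·mx: 0, 3.85, 3.9, 8.25, 8.4, 3.9, 3.6, 3.36, 1.68 → Σ = 36.94
T = 36.94 / 12.72 = 2.904088… → 2.904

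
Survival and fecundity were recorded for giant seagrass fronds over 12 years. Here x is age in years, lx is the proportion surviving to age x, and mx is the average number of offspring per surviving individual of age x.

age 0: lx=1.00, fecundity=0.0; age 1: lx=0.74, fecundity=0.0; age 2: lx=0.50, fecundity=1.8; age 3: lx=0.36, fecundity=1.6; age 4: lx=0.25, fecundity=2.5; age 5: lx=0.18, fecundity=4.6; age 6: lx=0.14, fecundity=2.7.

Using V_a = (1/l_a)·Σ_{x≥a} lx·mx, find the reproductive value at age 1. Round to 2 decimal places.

lx·mx for x ≥ 1: 0, 0.9, 0.576, 0.625, 0.828, 0.378 → sum = 3.307
V_1 = 3.307 / l_1 = 3.307 / 0.74 = 4.468919… → 4.47

4.47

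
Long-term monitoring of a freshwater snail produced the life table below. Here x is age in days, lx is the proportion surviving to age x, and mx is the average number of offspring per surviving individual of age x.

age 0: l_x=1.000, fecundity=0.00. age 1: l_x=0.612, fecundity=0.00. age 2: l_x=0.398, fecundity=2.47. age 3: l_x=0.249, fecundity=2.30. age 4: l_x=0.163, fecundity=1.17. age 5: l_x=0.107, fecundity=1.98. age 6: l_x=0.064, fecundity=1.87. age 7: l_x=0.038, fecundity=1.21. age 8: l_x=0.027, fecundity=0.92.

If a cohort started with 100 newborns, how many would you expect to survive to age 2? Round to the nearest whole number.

Expected survivors = N0 · l_2 = 100 × 0.398 = 39.8 → 40

40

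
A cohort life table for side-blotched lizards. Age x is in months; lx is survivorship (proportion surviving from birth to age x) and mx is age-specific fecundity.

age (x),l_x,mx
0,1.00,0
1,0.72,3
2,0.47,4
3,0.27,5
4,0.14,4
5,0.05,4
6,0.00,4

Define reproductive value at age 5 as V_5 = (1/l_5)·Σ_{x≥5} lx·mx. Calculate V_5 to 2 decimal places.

4.00

lx·mx for x ≥ 5: 0.2, 0 → sum = 0.2
V_5 = 0.2 / l_5 = 0.2 / 0.05 = 4 → 4.00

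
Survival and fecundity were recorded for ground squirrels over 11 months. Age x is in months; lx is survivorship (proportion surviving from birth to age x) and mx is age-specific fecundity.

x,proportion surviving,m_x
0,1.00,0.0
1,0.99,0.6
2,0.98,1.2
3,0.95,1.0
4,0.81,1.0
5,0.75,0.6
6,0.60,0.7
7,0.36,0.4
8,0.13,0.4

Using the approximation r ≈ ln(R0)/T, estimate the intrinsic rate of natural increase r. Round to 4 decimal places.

0.4603

R0 = Σ lx·mx = 0 + 0.594 + 1.176 + 0.95 + 0.81 + 0.45 + 0.42 + 0.144 + 0.052 = 4.596
Σ x·lx·mx = 15.23; T = 15.23/4.596 = 3.31375…
r ≈ ln(R0)/T = ln(4.596)/3.31375… = 0.46026… → 0.4603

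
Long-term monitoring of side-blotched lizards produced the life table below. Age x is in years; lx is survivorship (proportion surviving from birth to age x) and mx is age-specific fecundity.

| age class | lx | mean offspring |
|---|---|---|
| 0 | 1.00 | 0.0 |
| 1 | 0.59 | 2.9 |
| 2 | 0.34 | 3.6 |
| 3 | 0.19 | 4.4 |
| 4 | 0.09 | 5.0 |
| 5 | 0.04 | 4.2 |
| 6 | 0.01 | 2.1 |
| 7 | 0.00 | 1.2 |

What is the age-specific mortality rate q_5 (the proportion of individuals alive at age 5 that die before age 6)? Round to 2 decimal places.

q_5 = (l_5 − l_6) / l_5 = (0.04 − 0.01) / 0.04
     = 0.03 / 0.04 = 0.75 → 0.75

0.75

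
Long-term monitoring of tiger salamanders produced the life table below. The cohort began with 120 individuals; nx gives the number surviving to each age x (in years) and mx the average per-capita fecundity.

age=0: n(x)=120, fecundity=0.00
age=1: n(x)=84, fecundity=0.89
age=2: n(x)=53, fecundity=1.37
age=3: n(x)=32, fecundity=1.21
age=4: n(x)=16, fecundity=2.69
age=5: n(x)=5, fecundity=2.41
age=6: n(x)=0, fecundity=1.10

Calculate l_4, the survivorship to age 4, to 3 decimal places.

l_4 = n_4/n_0 = 16/120 = 0.133333… → 0.133

0.133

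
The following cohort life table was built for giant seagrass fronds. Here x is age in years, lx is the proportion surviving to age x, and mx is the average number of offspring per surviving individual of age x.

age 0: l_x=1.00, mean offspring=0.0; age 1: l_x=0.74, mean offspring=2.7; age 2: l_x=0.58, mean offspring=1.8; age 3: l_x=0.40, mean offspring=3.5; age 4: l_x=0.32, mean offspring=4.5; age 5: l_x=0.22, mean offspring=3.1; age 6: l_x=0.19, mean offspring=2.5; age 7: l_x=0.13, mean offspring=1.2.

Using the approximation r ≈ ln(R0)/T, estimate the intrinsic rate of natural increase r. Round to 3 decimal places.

R0 = Σ lx·mx = 0 + 1.998 + 1.044 + 1.4 + 1.44 + 0.682 + 0.475 + 0.156 = 7.195
Σ x·lx·mx = 21.398; T = 21.398/7.195 = 2.97401…
r ≈ ln(R0)/T = ln(7.195)/2.97401… = 0.66354… → 0.664

0.664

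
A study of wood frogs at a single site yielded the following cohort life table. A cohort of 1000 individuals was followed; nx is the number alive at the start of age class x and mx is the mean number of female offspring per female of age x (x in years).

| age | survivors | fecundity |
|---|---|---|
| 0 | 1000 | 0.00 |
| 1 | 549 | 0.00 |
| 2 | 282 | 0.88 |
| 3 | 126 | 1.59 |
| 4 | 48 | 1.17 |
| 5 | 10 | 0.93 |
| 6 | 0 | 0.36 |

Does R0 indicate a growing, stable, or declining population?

lx = nx/n0 = nx/1000: 1, 0.549, 0.282, 0.126, 0.048, 0.01, 0
R0 = Σ lx·mx = 0 + 0 + 0.24816 + 0.20034 + 0.05616 + 0.0093 + 0 = 0.51396
R0 < 1, so the population is declining.

declining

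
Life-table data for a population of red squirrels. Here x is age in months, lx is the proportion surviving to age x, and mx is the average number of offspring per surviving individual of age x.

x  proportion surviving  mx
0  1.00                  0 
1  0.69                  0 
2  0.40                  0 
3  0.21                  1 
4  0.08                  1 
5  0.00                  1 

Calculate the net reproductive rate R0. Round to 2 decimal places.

0.29

lx·mx by age: 0, 0, 0, 0.21, 0.08, 0
R0 = Σ lx·mx = 0.29 → 0.29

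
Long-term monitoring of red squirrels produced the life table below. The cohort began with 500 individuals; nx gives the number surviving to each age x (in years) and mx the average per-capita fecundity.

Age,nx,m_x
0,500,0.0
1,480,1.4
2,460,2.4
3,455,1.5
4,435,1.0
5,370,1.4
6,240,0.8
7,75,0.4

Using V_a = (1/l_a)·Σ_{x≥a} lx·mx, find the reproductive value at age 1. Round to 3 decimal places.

lx = nx/n0 = nx/500: 1, 0.96, 0.92, 0.91, 0.87, 0.74, 0.48, 0.15
lx·mx for x ≥ 1: 1.344, 2.208, 1.365, 0.87, 1.036, 0.384, 0.06 → sum = 7.267
V_1 = 7.267 / l_1 = 7.267 / 0.96 = 7.569792… → 7.570

7.570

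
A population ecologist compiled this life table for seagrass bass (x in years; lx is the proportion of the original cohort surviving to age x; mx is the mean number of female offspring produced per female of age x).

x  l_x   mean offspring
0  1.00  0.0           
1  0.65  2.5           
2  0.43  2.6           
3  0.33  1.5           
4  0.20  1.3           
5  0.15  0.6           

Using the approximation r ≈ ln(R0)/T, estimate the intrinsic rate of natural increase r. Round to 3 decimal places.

R0 = Σ lx·mx = 0 + 1.625 + 1.118 + 0.495 + 0.26 + 0.09 = 3.588
Σ x·lx·mx = 6.836; T = 6.836/3.588 = 1.90524…
r ≈ ln(R0)/T = ln(3.588)/1.90524… = 0.67057… → 0.671

0.671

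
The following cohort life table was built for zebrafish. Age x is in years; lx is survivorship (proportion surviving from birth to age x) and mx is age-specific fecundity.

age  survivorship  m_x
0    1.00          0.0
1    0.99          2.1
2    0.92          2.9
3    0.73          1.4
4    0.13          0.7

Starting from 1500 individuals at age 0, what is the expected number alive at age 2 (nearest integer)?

1380

Expected survivors = N0 · l_2 = 1500 × 0.92 = 1380 → 1380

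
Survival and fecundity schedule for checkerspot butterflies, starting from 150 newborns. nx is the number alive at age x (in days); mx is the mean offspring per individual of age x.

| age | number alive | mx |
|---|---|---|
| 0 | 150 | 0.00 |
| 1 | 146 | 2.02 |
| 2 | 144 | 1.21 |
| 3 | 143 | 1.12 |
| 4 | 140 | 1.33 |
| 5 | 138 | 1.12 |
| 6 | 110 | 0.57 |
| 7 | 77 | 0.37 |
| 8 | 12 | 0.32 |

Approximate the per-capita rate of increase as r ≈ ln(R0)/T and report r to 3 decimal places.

lx = nx/n0 = nx/150: 1, 0.97333…, 0.96, 0.95333…, 0.93333…, 0.92, 0.73333…, 0.51333…, 0.08
R0 = Σ lx·mx = 0 + 1.96613… + 1.1616 + 1.06773… + 1.24133… + 1.0304 + 0.418… + 0.18993… + 0.0256 = 7.100733…
Σ x·lx·mx = 21.6522…; T = 21.6522…/7.100733… = 3.04929…
r ≈ ln(R0)/T = ln(7.100733…)/3.04929… = 0.64284… → 0.643

0.643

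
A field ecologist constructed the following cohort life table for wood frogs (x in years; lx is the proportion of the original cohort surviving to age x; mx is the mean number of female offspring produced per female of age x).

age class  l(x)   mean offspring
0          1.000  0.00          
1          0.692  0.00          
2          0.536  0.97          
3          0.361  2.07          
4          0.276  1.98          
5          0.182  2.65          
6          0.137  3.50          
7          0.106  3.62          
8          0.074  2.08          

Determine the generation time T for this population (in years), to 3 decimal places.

4.429

lx·mx: 0, 0, 0.51992, 0.74727, 0.54648, 0.4823, 0.4795, 0.38372, 0.15392 → R0 = 3.31311
x·lx·mx: 0, 0, 1.03984, 2.24181, 2.18592, 2.4115, 2.877, 2.68604, 1.23136 → Σ = 14.67347
T = 14.67347 / 3.31311 = 4.428911… → 4.429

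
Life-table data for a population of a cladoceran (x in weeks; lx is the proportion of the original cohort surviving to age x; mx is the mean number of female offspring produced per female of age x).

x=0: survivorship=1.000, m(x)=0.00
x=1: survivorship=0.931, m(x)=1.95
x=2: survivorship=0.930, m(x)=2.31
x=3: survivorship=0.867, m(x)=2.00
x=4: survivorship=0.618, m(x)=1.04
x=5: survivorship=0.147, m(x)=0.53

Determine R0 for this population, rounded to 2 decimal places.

lx·mx by age: 0, 1.81545, 2.1483, 1.734, 0.64272, 0.07791
R0 = Σ lx·mx = 6.41838 → 6.42

6.42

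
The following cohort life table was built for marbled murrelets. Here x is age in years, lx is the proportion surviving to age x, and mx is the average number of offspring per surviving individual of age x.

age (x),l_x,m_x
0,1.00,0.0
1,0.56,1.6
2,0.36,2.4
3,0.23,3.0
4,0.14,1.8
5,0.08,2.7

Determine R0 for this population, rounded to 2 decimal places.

lx·mx by age: 0, 0.896, 0.864, 0.69, 0.252, 0.216
R0 = Σ lx·mx = 2.918 → 2.92

2.92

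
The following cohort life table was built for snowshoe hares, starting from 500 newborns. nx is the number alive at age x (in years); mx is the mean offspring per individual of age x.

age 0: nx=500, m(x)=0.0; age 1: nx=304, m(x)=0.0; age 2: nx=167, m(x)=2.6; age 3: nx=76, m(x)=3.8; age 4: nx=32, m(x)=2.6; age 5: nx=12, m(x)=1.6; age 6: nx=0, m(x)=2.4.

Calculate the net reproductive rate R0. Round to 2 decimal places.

1.65

lx = nx/n0 = nx/500: 1, 0.608, 0.334, 0.152, 0.064, 0.024, 0
lx·mx by age: 0, 0, 0.8684, 0.5776, 0.1664, 0.0384, 0
R0 = Σ lx·mx = 1.6508 → 1.65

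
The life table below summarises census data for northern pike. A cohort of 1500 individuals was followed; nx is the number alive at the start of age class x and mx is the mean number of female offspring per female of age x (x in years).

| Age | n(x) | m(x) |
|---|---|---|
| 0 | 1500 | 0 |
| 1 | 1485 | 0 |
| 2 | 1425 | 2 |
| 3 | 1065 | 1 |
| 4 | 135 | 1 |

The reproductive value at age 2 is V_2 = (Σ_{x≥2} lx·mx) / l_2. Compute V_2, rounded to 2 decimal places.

lx = nx/n0 = nx/1500: 1, 0.99, 0.95, 0.71, 0.09
lx·mx for x ≥ 2: 1.9, 0.71, 0.09 → sum = 2.7
V_2 = 2.7 / l_2 = 2.7 / 0.95 = 2.842105… → 2.84

2.84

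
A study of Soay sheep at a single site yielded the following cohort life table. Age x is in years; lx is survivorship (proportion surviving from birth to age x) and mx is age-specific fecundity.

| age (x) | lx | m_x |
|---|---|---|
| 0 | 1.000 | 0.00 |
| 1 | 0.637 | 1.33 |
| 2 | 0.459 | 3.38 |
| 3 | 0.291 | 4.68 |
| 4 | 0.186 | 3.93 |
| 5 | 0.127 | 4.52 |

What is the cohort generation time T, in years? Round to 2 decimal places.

lx·mx: 0, 0.84721, 1.55142, 1.36188, 0.73098, 0.57404 → R0 = 5.06553
x·lx·mx: 0, 0.84721, 3.10284, 4.08564, 2.92392, 2.8702 → Σ = 13.82981
T = 13.82981 / 5.06553 = 2.73018… → 2.73

2.73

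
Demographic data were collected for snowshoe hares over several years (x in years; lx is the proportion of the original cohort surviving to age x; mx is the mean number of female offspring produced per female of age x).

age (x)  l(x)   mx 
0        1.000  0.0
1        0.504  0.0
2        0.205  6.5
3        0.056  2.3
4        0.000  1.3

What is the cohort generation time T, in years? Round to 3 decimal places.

lx·mx: 0, 0, 1.3325, 0.1288, 0 → R0 = 1.4613
x·lx·mx: 0, 0, 2.665, 0.3864, 0 → Σ = 3.0514
T = 3.0514 / 1.4613 = 2.088141… → 2.088

2.088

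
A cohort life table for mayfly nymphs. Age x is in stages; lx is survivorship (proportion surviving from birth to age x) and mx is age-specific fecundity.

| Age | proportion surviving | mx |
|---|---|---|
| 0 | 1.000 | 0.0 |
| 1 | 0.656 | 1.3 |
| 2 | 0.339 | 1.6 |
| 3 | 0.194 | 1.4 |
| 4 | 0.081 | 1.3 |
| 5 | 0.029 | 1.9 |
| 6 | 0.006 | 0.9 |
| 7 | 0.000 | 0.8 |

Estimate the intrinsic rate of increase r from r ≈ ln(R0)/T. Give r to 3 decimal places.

0.319

R0 = Σ lx·mx = 0 + 0.8528 + 0.5424 + 0.2716 + 0.1053 + 0.0551 + 0.0054 + 0 = 1.8326
Σ x·lx·mx = 3.4815; T = 3.4815/1.8326 = 1.89976…
r ≈ ln(R0)/T = ln(1.8326)/1.89976… = 0.31885… → 0.319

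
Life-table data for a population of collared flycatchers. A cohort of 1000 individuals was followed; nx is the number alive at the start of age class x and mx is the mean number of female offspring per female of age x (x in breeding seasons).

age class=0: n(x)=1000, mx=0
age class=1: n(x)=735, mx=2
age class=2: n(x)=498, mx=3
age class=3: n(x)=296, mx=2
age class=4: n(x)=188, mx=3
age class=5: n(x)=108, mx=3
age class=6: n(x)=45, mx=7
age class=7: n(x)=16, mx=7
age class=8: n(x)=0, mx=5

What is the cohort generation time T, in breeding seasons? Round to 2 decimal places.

2.62

lx = nx/n0 = nx/1000: 1, 0.735, 0.498, 0.296, 0.188, 0.108, 0.045, 0.016, 0
lx·mx: 0, 1.47, 1.494, 0.592, 0.564, 0.324, 0.315, 0.112, 0 → R0 = 4.871
x·lx·mx: 0, 1.47, 2.988, 1.776, 2.256, 1.62, 1.89, 0.784, 0 → Σ = 12.784
T = 12.784 / 4.871 = 2.624512… → 2.62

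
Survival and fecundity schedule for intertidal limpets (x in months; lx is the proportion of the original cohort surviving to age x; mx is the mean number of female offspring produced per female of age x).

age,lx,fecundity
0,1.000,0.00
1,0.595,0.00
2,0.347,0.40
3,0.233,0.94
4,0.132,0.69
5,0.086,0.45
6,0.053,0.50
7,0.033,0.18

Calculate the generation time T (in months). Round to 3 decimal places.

3.256

lx·mx: 0, 0, 0.1388, 0.21902, 0.09108, 0.0387, 0.0265, 0.00594 → R0 = 0.52004
x·lx·mx: 0, 0, 0.2776, 0.65706, 0.36432, 0.1935, 0.159, 0.04158 → Σ = 1.69306
T = 1.69306 / 0.52004 = 3.255634… → 3.256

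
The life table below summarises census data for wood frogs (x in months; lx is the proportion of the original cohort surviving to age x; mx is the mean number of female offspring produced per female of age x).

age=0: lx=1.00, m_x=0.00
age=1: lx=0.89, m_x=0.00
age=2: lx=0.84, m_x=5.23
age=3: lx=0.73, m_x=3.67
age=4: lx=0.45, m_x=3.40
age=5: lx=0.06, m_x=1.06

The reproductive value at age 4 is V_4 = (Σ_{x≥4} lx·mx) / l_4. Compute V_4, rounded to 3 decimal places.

lx·mx for x ≥ 4: 1.53, 0.0636 → sum = 1.5936
V_4 = 1.5936 / l_4 = 1.5936 / 0.45 = 3.541333… → 3.541

3.541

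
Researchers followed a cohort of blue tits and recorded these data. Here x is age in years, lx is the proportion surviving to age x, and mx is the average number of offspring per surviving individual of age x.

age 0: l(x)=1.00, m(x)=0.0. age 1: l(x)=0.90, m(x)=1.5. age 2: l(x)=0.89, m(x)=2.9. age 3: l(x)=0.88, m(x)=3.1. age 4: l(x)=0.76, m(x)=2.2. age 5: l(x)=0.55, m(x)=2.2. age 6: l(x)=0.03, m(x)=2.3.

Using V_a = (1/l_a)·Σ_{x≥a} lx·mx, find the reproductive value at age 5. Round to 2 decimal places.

2.33

lx·mx for x ≥ 5: 1.21, 0.069 → sum = 1.279
V_5 = 1.279 / l_5 = 1.279 / 0.55 = 2.325455… → 2.33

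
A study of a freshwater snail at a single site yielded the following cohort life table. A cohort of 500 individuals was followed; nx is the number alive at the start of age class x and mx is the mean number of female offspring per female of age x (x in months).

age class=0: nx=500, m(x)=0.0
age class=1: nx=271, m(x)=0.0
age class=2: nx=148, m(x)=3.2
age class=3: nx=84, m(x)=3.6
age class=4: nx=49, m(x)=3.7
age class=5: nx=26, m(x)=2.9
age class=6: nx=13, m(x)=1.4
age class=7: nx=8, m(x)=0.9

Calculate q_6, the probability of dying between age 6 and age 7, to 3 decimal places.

0.385

lx = nx/n0 = nx/500: 1, 0.542, 0.296, 0.168, 0.098, 0.052, 0.026, 0.016
q_6 = (l_6 − l_7) / l_6 = (0.026 − 0.016) / 0.026
     = 0.01 / 0.026 = 0.384615… → 0.385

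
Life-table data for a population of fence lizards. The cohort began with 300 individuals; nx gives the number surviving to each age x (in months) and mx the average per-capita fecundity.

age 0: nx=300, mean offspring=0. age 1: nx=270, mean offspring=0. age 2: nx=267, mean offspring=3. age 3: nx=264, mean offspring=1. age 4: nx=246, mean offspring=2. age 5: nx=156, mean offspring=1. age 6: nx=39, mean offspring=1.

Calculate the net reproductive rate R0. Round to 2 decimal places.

5.84

lx = nx/n0 = nx/300: 1, 0.9, 0.89, 0.88, 0.82, 0.52, 0.13
lx·mx by age: 0, 0, 2.67, 0.88, 1.64, 0.52, 0.13
R0 = Σ lx·mx = 5.84 → 5.84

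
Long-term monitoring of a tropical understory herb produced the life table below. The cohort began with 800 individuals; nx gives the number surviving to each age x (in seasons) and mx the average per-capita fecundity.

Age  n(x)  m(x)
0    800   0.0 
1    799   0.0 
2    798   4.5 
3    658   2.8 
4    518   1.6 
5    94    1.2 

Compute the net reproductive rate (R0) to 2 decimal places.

lx = nx/n0 = nx/800: 1, 0.99875, 0.9975, 0.8225, 0.6475, 0.1175
lx·mx by age: 0, 0, 4.48875, 2.303, 1.036, 0.141
R0 = Σ lx·mx = 7.96875 → 7.97

7.97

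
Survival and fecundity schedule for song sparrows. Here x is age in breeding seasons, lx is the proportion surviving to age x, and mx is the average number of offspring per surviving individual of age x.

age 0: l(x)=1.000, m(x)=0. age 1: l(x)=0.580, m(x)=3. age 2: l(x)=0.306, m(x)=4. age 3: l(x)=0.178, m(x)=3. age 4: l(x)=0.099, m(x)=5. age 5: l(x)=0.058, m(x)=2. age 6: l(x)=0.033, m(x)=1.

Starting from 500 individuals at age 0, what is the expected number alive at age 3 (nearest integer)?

89

Expected survivors = N0 · l_3 = 500 × 0.178 = 89 → 89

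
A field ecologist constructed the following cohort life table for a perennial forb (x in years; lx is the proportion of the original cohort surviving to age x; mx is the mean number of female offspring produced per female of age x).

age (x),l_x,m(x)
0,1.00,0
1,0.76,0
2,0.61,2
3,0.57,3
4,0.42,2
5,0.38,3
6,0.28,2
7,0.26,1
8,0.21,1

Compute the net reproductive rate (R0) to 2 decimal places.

lx·mx by age: 0, 0, 1.22, 1.71, 0.84, 1.14, 0.56, 0.26, 0.21
R0 = Σ lx·mx = 5.94 → 5.94

5.94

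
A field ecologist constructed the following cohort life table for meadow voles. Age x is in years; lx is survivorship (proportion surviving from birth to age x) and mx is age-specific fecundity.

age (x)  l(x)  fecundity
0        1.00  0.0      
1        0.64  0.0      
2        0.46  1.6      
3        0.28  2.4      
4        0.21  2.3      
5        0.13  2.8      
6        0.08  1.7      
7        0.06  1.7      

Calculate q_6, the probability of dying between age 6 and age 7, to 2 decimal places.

q_6 = (l_6 − l_7) / l_6 = (0.08 − 0.06) / 0.08
     = 0.02 / 0.08 = 0.25 → 0.25

0.25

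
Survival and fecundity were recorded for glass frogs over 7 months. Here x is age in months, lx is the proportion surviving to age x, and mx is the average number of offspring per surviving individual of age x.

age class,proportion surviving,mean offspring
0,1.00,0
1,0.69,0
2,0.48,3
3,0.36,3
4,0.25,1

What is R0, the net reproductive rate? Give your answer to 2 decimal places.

2.77

lx·mx by age: 0, 0, 1.44, 1.08, 0.25
R0 = Σ lx·mx = 2.77 → 2.77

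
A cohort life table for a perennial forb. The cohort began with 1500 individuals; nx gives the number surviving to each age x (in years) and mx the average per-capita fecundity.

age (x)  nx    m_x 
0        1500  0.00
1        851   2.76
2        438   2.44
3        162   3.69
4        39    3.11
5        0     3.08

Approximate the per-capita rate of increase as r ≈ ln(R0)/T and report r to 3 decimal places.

lx = nx/n0 = nx/1500: 1, 0.56733…, 0.292, 0.108, 0.026, 0
R0 = Σ lx·mx = 0 + 1.56584… + 0.71248 + 0.39852 + 0.08086 + 0 = 2.7577…
Σ x·lx·mx = 4.5098…; T = 4.5098…/2.7577… = 1.63535…
r ≈ ln(R0)/T = ln(2.7577…)/1.63535… = 0.62029… → 0.620

0.620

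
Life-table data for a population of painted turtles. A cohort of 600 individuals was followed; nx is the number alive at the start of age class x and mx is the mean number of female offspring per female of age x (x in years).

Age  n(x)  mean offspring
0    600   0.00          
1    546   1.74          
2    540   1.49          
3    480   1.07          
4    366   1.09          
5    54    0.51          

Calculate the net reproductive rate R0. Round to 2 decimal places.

4.49

lx = nx/n0 = nx/600: 1, 0.91, 0.9, 0.8, 0.61, 0.09
lx·mx by age: 0, 1.5834, 1.341, 0.856, 0.6649, 0.0459
R0 = Σ lx·mx = 4.4912 → 4.49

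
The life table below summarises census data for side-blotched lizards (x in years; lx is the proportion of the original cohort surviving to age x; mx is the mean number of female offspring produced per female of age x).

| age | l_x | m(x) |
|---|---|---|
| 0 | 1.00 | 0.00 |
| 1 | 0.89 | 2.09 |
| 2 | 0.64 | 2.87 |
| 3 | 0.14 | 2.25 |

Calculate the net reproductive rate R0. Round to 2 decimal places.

lx·mx by age: 0, 1.8601, 1.8368, 0.315
R0 = Σ lx·mx = 4.0119 → 4.01

4.01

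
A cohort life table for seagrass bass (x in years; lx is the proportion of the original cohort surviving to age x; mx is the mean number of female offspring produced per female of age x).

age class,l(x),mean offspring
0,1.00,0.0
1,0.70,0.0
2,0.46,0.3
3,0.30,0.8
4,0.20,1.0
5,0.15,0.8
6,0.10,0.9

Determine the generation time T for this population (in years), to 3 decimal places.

3.726

lx·mx: 0, 0, 0.138, 0.24, 0.2, 0.12, 0.09 → R0 = 0.788
x·lx·mx: 0, 0, 0.276, 0.72, 0.8, 0.6, 0.54 → Σ = 2.936
T = 2.936 / 0.788 = 3.725888… → 3.726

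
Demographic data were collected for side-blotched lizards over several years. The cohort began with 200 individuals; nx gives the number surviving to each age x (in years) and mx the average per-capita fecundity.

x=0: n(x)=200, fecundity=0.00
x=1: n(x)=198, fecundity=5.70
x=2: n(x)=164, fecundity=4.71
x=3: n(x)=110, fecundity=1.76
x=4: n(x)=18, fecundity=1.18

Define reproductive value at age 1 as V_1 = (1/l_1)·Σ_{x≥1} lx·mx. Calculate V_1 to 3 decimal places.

lx = nx/n0 = nx/200: 1, 0.99, 0.82, 0.55, 0.09
lx·mx for x ≥ 1: 5.643, 3.8622, 0.968, 0.1062 → sum = 10.5794
V_1 = 10.5794 / l_1 = 10.5794 / 0.99 = 10.686263… → 10.686

10.686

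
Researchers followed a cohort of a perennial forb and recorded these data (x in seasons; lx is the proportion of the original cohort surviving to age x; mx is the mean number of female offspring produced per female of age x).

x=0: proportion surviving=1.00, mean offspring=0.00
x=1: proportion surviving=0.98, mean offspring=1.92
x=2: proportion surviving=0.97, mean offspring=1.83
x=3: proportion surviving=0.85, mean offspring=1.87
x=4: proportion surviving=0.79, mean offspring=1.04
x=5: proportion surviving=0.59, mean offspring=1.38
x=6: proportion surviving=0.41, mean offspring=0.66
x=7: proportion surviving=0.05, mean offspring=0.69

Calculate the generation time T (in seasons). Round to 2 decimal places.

2.70

lx·mx: 0, 1.8816, 1.7751, 1.5895, 0.8216, 0.8142, 0.2706, 0.0345 → R0 = 7.1871
x·lx·mx: 0, 1.8816, 3.5502, 4.7685, 3.2864, 4.071, 1.6236, 0.2415 → Σ = 19.4228
T = 19.4228 / 7.1871 = 2.702453… → 2.70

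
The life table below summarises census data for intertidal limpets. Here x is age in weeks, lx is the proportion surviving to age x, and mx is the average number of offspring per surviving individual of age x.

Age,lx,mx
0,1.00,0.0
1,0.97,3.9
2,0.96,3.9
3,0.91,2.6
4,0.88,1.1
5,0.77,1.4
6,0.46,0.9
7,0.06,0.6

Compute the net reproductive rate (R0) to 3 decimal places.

12.389

lx·mx by age: 0, 3.783, 3.744, 2.366, 0.968, 1.078, 0.414, 0.036
R0 = Σ lx·mx = 12.389 → 12.389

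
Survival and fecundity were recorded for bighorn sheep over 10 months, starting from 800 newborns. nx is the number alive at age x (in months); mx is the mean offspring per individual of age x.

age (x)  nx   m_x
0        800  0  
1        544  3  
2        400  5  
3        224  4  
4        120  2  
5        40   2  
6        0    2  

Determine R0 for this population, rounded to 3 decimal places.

6.060

lx = nx/n0 = nx/800: 1, 0.68, 0.5, 0.28, 0.15, 0.05, 0
lx·mx by age: 0, 2.04, 2.5, 1.12, 0.3, 0.1, 0
R0 = Σ lx·mx = 6.06 → 6.060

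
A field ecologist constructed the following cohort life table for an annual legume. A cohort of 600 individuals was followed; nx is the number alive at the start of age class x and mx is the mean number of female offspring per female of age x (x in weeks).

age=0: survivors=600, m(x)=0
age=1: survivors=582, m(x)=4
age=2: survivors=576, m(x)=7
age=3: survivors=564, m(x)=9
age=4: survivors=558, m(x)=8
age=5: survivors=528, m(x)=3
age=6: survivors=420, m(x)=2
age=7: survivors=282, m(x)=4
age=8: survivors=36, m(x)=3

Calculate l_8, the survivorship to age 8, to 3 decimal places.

l_8 = n_8/n_0 = 36/600 = 0.06 → 0.060

0.060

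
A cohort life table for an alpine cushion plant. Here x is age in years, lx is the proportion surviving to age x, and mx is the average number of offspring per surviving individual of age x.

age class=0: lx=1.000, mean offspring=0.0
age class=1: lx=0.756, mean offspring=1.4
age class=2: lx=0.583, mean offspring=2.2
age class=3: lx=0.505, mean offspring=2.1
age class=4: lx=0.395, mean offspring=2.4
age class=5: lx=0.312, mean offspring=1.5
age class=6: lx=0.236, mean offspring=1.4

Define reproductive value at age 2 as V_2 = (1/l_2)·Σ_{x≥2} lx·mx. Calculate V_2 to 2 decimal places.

7.01

lx·mx for x ≥ 2: 1.2826, 1.0605, 0.948, 0.468, 0.3304 → sum = 4.0895
V_2 = 4.0895 / l_2 = 4.0895 / 0.583 = 7.01458… → 7.01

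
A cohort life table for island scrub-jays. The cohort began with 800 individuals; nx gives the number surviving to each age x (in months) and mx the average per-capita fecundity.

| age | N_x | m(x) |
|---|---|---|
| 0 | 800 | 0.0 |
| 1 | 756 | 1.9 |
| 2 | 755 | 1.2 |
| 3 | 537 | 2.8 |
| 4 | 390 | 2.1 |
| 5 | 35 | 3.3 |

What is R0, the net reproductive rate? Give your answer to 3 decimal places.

5.976

lx = nx/n0 = nx/800: 1, 0.945, 0.94375, 0.67125, 0.4875, 0.04375
lx·mx by age: 0, 1.7955, 1.1325, 1.8795, 1.02375, 0.144375
R0 = Σ lx·mx = 5.975625 → 5.976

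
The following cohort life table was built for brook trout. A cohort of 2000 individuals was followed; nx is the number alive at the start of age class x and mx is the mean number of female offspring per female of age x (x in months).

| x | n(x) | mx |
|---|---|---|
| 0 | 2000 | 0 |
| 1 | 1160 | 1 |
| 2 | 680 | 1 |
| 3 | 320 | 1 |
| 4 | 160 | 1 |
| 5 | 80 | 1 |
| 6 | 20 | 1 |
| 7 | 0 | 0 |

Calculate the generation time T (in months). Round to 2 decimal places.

lx = nx/n0 = nx/2000: 1, 0.58, 0.34, 0.16, 0.08, 0.04, 0.01, 0
lx·mx: 0, 0.58, 0.34, 0.16, 0.08, 0.04, 0.01, 0 → R0 = 1.21
x·lx·mx: 0, 0.58, 0.68, 0.48, 0.32, 0.2, 0.06, 0 → Σ = 2.32
T = 2.32 / 1.21 = 1.917355… → 1.92

1.92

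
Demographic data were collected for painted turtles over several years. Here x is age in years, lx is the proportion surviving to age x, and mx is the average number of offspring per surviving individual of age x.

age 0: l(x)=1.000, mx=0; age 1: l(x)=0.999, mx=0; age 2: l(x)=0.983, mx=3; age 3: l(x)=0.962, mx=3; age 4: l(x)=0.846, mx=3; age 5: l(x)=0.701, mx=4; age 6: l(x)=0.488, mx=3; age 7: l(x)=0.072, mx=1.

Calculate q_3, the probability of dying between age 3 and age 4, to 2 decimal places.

0.12

q_3 = (l_3 − l_4) / l_3 = (0.962 − 0.846) / 0.962
     = 0.116 / 0.962 = 0.120582… → 0.12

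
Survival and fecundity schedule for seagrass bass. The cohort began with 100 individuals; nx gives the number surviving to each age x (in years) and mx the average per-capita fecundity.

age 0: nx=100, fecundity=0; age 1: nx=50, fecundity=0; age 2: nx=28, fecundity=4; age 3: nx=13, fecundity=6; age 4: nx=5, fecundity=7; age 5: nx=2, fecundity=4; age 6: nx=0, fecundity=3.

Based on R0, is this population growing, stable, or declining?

growing

lx = nx/n0 = nx/100: 1, 0.5, 0.28, 0.13, 0.05, 0.02, 0
R0 = Σ lx·mx = 0 + 0 + 1.12 + 0.78 + 0.35 + 0.08 + 0 = 2.33
R0 > 1, so the population is growing.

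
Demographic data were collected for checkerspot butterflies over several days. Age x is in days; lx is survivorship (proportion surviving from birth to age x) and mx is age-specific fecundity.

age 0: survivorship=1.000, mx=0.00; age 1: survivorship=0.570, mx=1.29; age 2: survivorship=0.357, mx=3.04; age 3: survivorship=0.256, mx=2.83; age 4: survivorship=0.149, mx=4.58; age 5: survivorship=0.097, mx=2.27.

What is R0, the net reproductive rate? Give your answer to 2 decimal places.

lx·mx by age: 0, 0.7353, 1.08528, 0.72448, 0.68242, 0.22019
R0 = Σ lx·mx = 3.44767 → 3.45

3.45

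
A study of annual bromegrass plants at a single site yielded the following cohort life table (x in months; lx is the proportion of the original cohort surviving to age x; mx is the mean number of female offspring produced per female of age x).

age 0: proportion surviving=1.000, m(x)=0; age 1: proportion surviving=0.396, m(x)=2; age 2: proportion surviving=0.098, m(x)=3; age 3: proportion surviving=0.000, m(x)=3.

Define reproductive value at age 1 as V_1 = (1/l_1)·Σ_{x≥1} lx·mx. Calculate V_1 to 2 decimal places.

2.74

lx·mx for x ≥ 1: 0.792, 0.294, 0 → sum = 1.086
V_1 = 1.086 / l_1 = 1.086 / 0.396 = 2.742424… → 2.74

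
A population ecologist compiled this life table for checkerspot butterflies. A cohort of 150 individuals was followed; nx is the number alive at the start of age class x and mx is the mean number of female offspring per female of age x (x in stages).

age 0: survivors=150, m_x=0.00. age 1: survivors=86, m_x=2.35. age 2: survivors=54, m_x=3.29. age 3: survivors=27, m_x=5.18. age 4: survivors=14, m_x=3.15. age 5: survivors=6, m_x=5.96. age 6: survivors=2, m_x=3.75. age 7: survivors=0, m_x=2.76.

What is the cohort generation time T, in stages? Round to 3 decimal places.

2.269

lx = nx/n0 = nx/150: 1, 0.57333…, 0.36, 0.18, 0.09333…, 0.04, 0.01333…, 0
lx·mx: 0, 1.347333…, 1.1844, 0.9324, 0.294…, 0.2384, 0.05…, 0 → R0 = 4.046533…
x·lx·mx: 0, 1.347333…, 2.3688, 2.7972, 1.176…, 1.192, 0.3…, 0 → Σ = 9.181333…
T = 9.181333… / 4.046533… = 2.268938… → 2.269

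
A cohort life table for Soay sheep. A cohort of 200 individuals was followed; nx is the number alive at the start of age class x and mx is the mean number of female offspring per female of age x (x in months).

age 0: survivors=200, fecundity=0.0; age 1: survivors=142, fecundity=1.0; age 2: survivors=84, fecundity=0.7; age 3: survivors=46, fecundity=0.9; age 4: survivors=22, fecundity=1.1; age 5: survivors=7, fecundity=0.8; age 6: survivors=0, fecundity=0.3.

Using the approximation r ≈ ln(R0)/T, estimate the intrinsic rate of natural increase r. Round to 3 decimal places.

0.164

lx = nx/n0 = nx/200: 1, 0.71, 0.42, 0.23, 0.11, 0.035, 0
R0 = Σ lx·mx = 0 + 0.71 + 0.294 + 0.207 + 0.121 + 0.028 + 0 = 1.36
Σ x·lx·mx = 2.543; T = 2.543/1.36 = 1.86985…
r ≈ ln(R0)/T = ln(1.36)/1.86985… = 0.16444… → 0.164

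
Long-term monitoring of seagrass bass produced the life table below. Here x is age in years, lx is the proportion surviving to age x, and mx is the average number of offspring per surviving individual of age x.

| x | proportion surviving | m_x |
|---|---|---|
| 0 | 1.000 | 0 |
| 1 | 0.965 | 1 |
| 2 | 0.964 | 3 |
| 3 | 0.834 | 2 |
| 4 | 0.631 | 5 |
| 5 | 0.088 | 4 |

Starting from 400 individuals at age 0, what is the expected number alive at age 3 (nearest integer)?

334

Expected survivors = N0 · l_3 = 400 × 0.834 = 333.6 → 334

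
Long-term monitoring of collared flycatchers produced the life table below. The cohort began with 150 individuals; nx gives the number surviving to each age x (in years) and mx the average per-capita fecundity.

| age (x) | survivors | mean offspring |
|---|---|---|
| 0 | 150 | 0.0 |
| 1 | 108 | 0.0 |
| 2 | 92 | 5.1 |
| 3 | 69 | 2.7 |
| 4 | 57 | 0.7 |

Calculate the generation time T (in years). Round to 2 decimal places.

lx = nx/n0 = nx/150: 1, 0.72, 0.61333…, 0.46, 0.38
lx·mx: 0, 0, 3.128…, 1.242, 0.266 → R0 = 4.636…
x·lx·mx: 0, 0, 6.256…, 3.726, 1.064 → Σ = 11.046…
T = 11.046… / 4.636… = 2.382657… → 2.38

2.38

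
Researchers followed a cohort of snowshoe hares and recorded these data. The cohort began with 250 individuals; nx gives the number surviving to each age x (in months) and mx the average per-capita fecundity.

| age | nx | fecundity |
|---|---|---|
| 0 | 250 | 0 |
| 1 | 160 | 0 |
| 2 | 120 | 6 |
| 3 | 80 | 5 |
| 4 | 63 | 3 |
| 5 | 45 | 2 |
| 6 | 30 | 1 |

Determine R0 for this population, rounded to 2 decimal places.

5.72

lx = nx/n0 = nx/250: 1, 0.64, 0.48, 0.32, 0.252, 0.18, 0.12
lx·mx by age: 0, 0, 2.88, 1.6, 0.756, 0.36, 0.12
R0 = Σ lx·mx = 5.716 → 5.72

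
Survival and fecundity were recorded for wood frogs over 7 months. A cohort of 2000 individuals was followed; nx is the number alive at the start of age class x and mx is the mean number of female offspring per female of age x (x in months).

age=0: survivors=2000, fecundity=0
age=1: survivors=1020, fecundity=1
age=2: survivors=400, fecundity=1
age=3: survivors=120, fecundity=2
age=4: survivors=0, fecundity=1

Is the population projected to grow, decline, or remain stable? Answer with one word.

declining

lx = nx/n0 = nx/2000: 1, 0.51, 0.2, 0.06, 0
R0 = Σ lx·mx = 0 + 0.51 + 0.2 + 0.12 + 0 = 0.83
R0 < 1, so the population is declining.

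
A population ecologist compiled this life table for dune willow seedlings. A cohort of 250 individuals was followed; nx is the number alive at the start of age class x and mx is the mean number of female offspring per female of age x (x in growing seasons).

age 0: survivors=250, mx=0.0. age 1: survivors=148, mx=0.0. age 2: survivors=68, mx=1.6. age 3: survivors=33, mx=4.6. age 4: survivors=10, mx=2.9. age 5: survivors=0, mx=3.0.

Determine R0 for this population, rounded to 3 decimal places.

lx = nx/n0 = nx/250: 1, 0.592, 0.272, 0.132, 0.04, 0
lx·mx by age: 0, 0, 0.4352, 0.6072, 0.116, 0
R0 = Σ lx·mx = 1.1584 → 1.158

1.158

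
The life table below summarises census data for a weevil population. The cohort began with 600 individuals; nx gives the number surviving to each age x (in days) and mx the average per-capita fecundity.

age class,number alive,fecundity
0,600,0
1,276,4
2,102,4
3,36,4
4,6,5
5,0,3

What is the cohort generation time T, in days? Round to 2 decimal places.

1.47

lx = nx/n0 = nx/600: 1, 0.46, 0.17, 0.06, 0.01, 0
lx·mx: 0, 1.84, 0.68, 0.24, 0.05, 0 → R0 = 2.81
x·lx·mx: 0, 1.84, 1.36, 0.72, 0.2, 0 → Σ = 4.12
T = 4.12 / 2.81 = 1.466192… → 1.47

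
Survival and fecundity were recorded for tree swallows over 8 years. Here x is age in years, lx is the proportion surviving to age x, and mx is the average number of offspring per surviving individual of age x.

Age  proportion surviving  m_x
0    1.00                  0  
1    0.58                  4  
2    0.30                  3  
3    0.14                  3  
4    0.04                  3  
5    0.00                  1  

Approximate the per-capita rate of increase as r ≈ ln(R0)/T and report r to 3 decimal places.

0.850

R0 = Σ lx·mx = 0 + 2.32 + 0.9 + 0.42 + 0.12 + 0 = 3.76
Σ x·lx·mx = 5.86; T = 5.86/3.76 = 1.55851…
r ≈ ln(R0)/T = ln(3.76)/1.55851… = 0.8498… → 0.850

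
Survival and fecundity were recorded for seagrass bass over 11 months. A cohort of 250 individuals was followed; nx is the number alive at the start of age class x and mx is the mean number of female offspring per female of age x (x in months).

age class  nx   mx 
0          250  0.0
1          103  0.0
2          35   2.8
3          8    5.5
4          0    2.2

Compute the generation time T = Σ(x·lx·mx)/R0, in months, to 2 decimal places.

2.31

lx = nx/n0 = nx/250: 1, 0.412, 0.14, 0.032, 0
lx·mx: 0, 0, 0.392, 0.176, 0 → R0 = 0.568
x·lx·mx: 0, 0, 0.784, 0.528, 0 → Σ = 1.312
T = 1.312 / 0.568 = 2.309859… → 2.31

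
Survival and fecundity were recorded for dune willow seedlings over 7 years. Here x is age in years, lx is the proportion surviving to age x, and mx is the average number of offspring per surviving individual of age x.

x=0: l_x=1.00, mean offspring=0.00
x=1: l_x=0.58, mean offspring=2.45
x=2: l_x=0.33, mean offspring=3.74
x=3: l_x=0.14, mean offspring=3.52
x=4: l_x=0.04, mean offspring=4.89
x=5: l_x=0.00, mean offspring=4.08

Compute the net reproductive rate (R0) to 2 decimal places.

3.34

lx·mx by age: 0, 1.421, 1.2342, 0.4928, 0.1956, 0
R0 = Σ lx·mx = 3.3436 → 3.34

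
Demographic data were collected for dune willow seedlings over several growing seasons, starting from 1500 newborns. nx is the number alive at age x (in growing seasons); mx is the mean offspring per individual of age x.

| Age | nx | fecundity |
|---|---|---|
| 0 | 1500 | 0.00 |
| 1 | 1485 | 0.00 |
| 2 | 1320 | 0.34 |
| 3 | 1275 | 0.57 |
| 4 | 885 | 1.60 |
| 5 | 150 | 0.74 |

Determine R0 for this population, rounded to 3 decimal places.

lx = nx/n0 = nx/1500: 1, 0.99, 0.88, 0.85, 0.59, 0.1
lx·mx by age: 0, 0, 0.2992, 0.4845, 0.944, 0.074
R0 = Σ lx·mx = 1.8017 → 1.802

1.802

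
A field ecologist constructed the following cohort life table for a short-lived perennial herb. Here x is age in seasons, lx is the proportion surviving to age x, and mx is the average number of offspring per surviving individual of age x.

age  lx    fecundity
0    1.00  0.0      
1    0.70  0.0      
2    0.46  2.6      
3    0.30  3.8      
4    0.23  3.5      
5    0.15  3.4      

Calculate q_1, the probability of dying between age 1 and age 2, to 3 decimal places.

0.343

q_1 = (l_1 − l_2) / l_1 = (0.7 − 0.46) / 0.7
     = 0.24 / 0.7 = 0.342857… → 0.343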